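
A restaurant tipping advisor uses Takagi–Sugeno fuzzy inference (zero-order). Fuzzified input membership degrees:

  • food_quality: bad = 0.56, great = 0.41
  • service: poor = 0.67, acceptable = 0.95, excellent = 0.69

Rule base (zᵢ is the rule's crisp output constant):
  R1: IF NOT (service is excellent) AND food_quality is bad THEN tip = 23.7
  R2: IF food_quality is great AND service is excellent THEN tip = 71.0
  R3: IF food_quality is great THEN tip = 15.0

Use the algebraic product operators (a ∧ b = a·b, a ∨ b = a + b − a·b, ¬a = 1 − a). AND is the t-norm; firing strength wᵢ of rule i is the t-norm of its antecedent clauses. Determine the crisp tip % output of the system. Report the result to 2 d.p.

R1 (z=23.7): ¬excellent=1−0.69=0.31, bad=0.56; AND[a·b] → w = 0.1736
R2 (z=71.0): great=0.41, excellent=0.69; AND[a·b] → w = 0.2829
R3 (z=15.0): great=0.41 → w = 0.4100
Weighted average = (0.1736·23.7 + 0.2829·71.0 + 0.4100·15.0) / (0.1736 + 0.2829 + 0.4100)
  = 30.3502 / 0.8665 = 35.03

35.03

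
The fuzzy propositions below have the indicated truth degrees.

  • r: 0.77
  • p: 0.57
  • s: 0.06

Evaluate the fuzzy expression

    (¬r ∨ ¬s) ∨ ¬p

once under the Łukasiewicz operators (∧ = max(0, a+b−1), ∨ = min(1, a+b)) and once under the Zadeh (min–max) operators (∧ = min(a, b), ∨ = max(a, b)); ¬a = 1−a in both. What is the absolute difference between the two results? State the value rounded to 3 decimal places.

Under Łukasiewicz:
  ¬r = 1 − 0.77 = 0.23
  ¬s = 1 − 0.06 = 0.94
  ¬r ∨ ¬s = min(1, a+b) on (0.23, 0.94) = 1.00
  ¬p = 1 − 0.57 = 0.43
  (¬r ∨ ¬s) ∨ ¬p = min(1, a+b) on (1.00, 0.43) = 1.00
  → value = 1.0000
Under Zadeh (min–max):
  ¬r = 1 − 0.77 = 0.23
  ¬s = 1 − 0.06 = 0.94
  ¬r ∨ ¬s = max(a, b) on (0.23, 0.94) = 0.94
  ¬p = 1 − 0.57 = 0.43
  (¬r ∨ ¬s) ∨ ¬p = max(a, b) on (0.94, 0.43) = 0.94
  → value = 0.9400
|1.0000 − 0.9400| = 0.060

0.060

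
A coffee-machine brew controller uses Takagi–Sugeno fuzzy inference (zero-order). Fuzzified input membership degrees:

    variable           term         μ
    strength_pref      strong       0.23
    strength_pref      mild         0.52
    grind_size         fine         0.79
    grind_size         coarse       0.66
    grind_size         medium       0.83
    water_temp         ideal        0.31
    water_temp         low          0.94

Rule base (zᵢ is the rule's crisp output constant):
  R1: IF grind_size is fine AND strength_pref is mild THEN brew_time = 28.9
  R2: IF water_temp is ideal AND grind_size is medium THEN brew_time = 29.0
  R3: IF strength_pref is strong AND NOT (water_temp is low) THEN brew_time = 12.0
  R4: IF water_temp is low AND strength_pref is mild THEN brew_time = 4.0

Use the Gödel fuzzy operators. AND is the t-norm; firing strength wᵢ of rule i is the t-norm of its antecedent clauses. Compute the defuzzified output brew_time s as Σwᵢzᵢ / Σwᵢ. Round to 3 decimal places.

19.020

R1 (z=28.9): fine=0.79, mild=0.52; AND[min(a, b)] → w = 0.52
R2 (z=29.0): ideal=0.31, medium=0.83; AND[min(a, b)] → w = 0.31
R3 (z=12.0): strong=0.23, ¬low=1−0.94=0.06; AND[min(a, b)] → w = 0.06
R4 (z=4.0): low=0.94, mild=0.52; AND[min(a, b)] → w = 0.52
Weighted average = (0.52·28.9 + 0.31·29.0 + 0.06·12.0 + 0.52·4.0) / (0.52 + 0.31 + 0.06 + 0.52)
  = 26.8180 / 1.4100 = 19.020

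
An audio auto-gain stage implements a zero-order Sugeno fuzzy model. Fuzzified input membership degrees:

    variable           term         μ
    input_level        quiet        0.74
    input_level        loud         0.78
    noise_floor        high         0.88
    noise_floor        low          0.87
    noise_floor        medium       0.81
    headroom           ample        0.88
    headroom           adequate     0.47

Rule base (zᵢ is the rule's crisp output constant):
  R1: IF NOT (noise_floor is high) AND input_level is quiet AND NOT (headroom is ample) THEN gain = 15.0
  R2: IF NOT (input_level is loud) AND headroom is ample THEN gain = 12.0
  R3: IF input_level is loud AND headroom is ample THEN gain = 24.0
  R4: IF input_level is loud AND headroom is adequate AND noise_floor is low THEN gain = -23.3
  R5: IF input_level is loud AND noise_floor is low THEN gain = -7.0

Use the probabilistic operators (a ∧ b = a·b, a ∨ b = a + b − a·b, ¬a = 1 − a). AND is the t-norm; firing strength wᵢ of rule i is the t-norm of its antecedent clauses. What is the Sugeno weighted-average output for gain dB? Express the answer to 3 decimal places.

3.588

R1 (z=15.0): ¬high=1−0.88=0.12, quiet=0.74, ¬ample=1−0.88=0.12; AND[a·b] → w = 0.0107
R2 (z=12.0): ¬loud=1−0.78=0.22, ample=0.88; AND[a·b] → w = 0.1936
R3 (z=24.0): loud=0.78, ample=0.88; AND[a·b] → w = 0.6864
R4 (z=-23.3): loud=0.78, adequate=0.47, low=0.87; AND[a·b] → w = 0.3189
R5 (z=-7.0): loud=0.78, low=0.87; AND[a·b] → w = 0.6786
Weighted average = (0.0107·15.0 + 0.1936·12.0 + 0.6864·24.0 + 0.3189·-23.3 + 0.6786·-7.0) / (0.0107 + 0.1936 + 0.6864 + 0.3189 + 0.6786)
  = 6.7751 / 1.8882 = 3.588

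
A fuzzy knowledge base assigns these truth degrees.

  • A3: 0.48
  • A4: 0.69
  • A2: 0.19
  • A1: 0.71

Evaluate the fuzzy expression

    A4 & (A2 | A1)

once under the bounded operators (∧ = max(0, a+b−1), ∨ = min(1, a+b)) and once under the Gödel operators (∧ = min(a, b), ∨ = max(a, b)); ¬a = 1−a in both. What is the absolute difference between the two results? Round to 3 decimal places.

Under bounded:
  A2 | A1 = min(1, a+b) on (0.19, 0.71) = 0.90
  A4 & (A2 | A1) = max(0, a+b−1) on (0.69, 0.90) = 0.59
  → value = 0.5900
Under Gödel:
  A2 | A1 = max(a, b) on (0.19, 0.71) = 0.71
  A4 & (A2 | A1) = min(a, b) on (0.69, 0.71) = 0.69
  → value = 0.6900
|0.5900 − 0.6900| = 0.100

0.100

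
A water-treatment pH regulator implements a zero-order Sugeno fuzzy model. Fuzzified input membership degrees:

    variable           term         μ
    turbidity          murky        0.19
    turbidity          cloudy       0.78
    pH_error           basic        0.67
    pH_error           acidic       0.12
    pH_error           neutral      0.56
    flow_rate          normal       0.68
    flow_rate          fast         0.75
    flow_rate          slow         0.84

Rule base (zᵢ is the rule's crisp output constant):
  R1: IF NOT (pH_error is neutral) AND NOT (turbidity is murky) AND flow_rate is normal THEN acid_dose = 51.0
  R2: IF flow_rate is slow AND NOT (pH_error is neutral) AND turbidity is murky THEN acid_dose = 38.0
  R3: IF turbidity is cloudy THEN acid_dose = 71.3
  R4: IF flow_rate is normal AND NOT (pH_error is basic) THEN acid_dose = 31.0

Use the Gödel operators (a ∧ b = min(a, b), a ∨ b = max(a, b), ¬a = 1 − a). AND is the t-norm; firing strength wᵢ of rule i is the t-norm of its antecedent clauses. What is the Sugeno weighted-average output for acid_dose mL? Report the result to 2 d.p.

R1 (z=51.0): ¬neutral=1−0.56=0.44, ¬murky=1−0.19=0.81, normal=0.68; AND[min(a, b)] → w = 0.44
R2 (z=38.0): slow=0.84, ¬neutral=1−0.56=0.44, murky=0.19; AND[min(a, b)] → w = 0.19
R3 (z=71.3): cloudy=0.78 → w = 0.78
R4 (z=31.0): normal=0.68, ¬basic=1−0.67=0.33; AND[min(a, b)] → w = 0.33
Weighted average = (0.44·51.0 + 0.19·38.0 + 0.78·71.3 + 0.33·31.0) / (0.44 + 0.19 + 0.78 + 0.33)
  = 95.5040 / 1.7400 = 54.89

54.89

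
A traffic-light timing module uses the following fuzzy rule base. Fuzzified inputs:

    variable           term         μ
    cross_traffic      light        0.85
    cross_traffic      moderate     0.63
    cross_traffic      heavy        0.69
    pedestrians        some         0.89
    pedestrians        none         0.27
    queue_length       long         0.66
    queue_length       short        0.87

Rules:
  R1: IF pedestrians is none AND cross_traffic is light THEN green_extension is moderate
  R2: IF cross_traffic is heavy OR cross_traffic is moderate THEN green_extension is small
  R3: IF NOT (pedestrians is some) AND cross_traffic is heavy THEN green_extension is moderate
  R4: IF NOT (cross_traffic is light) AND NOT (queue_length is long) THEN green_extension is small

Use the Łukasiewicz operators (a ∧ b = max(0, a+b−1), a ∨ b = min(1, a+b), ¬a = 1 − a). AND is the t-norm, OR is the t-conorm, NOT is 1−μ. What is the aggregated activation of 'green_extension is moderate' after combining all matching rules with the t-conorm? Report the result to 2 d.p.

0.12

R1: none=0.27, light=0.85; AND[max(0, a+b−1)] → w = 0.12
R2: heavy=0.69, moderate=0.63; OR[min(1, a+b)] → w = 1.00
R3: ¬some=1−0.89=0.11, heavy=0.69; AND[max(0, a+b−1)] → w = 0.00
R4: ¬light=1−0.85=0.15, ¬long=1−0.66=0.34; AND[max(0, a+b−1)] → w = 0.00
Rules with consequent 'moderate': {R1, R3} → strengths 0.12, 0.00
Aggregate via t-conorm [min(1, a+b)]: 0.12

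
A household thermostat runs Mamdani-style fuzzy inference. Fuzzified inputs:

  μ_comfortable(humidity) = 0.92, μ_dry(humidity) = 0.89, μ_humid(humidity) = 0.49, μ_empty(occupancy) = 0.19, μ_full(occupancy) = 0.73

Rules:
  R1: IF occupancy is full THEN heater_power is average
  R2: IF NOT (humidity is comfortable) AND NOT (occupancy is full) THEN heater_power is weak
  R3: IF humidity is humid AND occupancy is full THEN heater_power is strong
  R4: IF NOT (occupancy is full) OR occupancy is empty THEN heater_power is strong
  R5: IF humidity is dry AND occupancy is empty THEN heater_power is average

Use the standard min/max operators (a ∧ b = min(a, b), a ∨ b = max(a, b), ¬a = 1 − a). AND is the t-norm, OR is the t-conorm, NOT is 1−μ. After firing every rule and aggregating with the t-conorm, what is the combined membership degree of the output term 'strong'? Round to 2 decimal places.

R1: full=0.73 → w = 0.73
R2: ¬comfortable=1−0.92=0.08, ¬full=1−0.73=0.27; AND[min(a, b)] → w = 0.08
R3: humid=0.49, full=0.73; AND[min(a, b)] → w = 0.49
R4: ¬full=1−0.73=0.27, empty=0.19; OR[max(a, b)] → w = 0.27
R5: dry=0.89, empty=0.19; AND[min(a, b)] → w = 0.19
Rules with consequent 'strong': {R3, R4} → strengths 0.49, 0.27
Aggregate via t-conorm [max(a, b)]: 0.49

0.49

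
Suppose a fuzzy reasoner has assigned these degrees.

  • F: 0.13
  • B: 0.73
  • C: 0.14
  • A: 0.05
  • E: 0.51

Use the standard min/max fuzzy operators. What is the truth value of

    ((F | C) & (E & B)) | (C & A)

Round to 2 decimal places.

F | C = max(a, b) on (0.13, 0.14) = 0.14
E & B = min(a, b) on (0.51, 0.73) = 0.51
(F | C) & (E & B) = min(a, b) on (0.14, 0.51) = 0.14
C & A = min(a, b) on (0.14, 0.05) = 0.05
((F | C) & (E & B)) | (C & A) = max(a, b) on (0.14, 0.05) = 0.14

0.14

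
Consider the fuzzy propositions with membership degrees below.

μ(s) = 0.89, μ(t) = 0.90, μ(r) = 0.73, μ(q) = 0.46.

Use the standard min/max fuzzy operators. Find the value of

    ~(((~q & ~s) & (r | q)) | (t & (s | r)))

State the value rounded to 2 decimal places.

~q = 1 − 0.46 = 0.54
~s = 1 − 0.89 = 0.11
~q & ~s = min(a, b) on (0.54, 0.11) = 0.11
r | q = max(a, b) on (0.73, 0.46) = 0.73
(~q & ~s) & (r | q) = min(a, b) on (0.11, 0.73) = 0.11
s | r = max(a, b) on (0.89, 0.73) = 0.89
t & (s | r) = min(a, b) on (0.90, 0.89) = 0.89
((~q & ~s) & (r | q)) | (t & (s | r)) = max(a, b) on (0.11, 0.89) = 0.89
~(((~q & ~s) & (r | q)) | (t & (s | r))) = 1 − 0.89 = 0.11

0.11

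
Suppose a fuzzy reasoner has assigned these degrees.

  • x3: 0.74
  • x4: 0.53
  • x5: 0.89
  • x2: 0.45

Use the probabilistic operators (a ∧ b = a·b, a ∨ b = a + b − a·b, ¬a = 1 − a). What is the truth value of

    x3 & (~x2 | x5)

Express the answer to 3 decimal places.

0.703

~x2 = 1 − 0.4500 = 0.5500
~x2 | x5 = a + b − a·b on (0.5500, 0.8900) = 0.9505
x3 & (~x2 | x5) = a·b on (0.7400, 0.9505) = 0.7034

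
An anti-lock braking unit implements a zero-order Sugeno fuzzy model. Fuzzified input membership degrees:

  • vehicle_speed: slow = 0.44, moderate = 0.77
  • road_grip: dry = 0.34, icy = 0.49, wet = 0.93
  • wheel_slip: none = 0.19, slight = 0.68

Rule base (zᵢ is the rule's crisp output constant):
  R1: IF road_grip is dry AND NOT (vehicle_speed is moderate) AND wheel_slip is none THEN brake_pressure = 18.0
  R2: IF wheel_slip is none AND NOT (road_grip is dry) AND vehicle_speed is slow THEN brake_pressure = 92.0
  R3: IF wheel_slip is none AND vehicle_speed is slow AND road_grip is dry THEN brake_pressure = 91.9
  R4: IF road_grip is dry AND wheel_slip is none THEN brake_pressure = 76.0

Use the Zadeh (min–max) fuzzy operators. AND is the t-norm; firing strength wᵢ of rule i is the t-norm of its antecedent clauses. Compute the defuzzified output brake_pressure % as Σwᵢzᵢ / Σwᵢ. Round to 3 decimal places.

69.475

R1 (z=18.0): dry=0.34, ¬moderate=1−0.77=0.23, none=0.19; AND[min(a, b)] → w = 0.19
R2 (z=92.0): none=0.19, ¬dry=1−0.34=0.66, slow=0.44; AND[min(a, b)] → w = 0.19
R3 (z=91.9): none=0.19, slow=0.44, dry=0.34; AND[min(a, b)] → w = 0.19
R4 (z=76.0): dry=0.34, none=0.19; AND[min(a, b)] → w = 0.19
Weighted average = (0.19·18.0 + 0.19·92.0 + 0.19·91.9 + 0.19·76.0) / (0.19 + 0.19 + 0.19 + 0.19)
  = 52.8010 / 0.7600 = 69.475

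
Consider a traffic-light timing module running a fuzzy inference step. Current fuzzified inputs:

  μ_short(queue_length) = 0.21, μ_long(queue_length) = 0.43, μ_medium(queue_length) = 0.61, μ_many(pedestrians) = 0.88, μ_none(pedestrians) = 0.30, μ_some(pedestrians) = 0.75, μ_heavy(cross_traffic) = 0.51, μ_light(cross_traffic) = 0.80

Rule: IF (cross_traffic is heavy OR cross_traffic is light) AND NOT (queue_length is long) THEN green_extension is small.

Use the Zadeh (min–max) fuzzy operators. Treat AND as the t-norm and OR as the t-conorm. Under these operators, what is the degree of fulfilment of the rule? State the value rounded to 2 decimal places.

firing strength: (heavy=0.51 OR light=0.80) = 0.80; AND[min(a, b)] with ¬long=1−0.43=0.57 → w = 0.57

0.57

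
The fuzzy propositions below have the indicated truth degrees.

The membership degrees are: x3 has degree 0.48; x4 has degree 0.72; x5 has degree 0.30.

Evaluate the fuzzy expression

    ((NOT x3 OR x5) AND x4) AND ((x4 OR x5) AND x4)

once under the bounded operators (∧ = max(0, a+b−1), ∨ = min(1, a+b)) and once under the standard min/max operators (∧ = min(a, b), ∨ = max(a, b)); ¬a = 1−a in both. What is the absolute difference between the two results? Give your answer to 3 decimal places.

0.260

Under bounded:
  NOT x3 = 1 − 0.48 = 0.52
  NOT x3 OR x5 = min(1, a+b) on (0.52, 0.30) = 0.82
  (NOT x3 OR x5) AND x4 = max(0, a+b−1) on (0.82, 0.72) = 0.54
  x4 OR x5 = min(1, a+b) on (0.72, 0.30) = 1.00
  (x4 OR x5) AND x4 = max(0, a+b−1) on (1.00, 0.72) = 0.72
  ((NOT x3 OR x5) AND x4) AND ((x4 OR x5) AND x4) = max(0, a+b−1) on (0.54, 0.72) = 0.26
  → value = 0.2600
Under standard min/max:
  NOT x3 = 1 − 0.48 = 0.52
  NOT x3 OR x5 = max(a, b) on (0.52, 0.30) = 0.52
  (NOT x3 OR x5) AND x4 = min(a, b) on (0.52, 0.72) = 0.52
  x4 OR x5 = max(a, b) on (0.72, 0.30) = 0.72
  (x4 OR x5) AND x4 = min(a, b) on (0.72, 0.72) = 0.72
  ((NOT x3 OR x5) AND x4) AND ((x4 OR x5) AND x4) = min(a, b) on (0.52, 0.72) = 0.52
  → value = 0.5200
|0.2600 − 0.5200| = 0.260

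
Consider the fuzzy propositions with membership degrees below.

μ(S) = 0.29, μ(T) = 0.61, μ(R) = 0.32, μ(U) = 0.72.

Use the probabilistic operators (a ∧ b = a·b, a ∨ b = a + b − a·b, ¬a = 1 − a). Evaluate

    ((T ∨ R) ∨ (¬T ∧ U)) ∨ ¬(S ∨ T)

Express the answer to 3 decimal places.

T ∨ R = a + b − a·b on (0.6100, 0.3200) = 0.7348
¬T = 1 − 0.6100 = 0.3900
¬T ∧ U = a·b on (0.3900, 0.7200) = 0.2808
(T ∨ R) ∨ (¬T ∧ U) = a + b − a·b on (0.7348, 0.2808) = 0.8093
S ∨ T = a + b − a·b on (0.2900, 0.6100) = 0.7231
¬(S ∨ T) = 1 − 0.7231 = 0.2769
((T ∨ R) ∨ (¬T ∧ U)) ∨ ¬(S ∨ T) = a + b − a·b on (0.8093, 0.2769) = 0.8621

0.862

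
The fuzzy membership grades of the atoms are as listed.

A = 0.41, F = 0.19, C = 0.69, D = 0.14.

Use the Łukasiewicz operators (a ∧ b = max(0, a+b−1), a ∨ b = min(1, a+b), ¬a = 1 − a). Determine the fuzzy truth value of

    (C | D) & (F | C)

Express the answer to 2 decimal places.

C | D = min(1, a+b) on (0.69, 0.14) = 0.83
F | C = min(1, a+b) on (0.19, 0.69) = 0.88
(C | D) & (F | C) = max(0, a+b−1) on (0.83, 0.88) = 0.71

0.71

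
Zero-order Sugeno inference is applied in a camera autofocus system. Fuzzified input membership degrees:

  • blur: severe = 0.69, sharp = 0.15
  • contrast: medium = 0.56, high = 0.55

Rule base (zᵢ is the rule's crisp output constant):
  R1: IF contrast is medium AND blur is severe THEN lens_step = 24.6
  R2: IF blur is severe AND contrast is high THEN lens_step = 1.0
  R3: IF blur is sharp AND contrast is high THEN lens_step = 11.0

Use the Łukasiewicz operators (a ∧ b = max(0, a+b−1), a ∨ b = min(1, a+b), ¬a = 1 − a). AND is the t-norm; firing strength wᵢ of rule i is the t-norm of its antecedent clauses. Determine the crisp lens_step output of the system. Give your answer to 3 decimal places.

13.041

R1 (z=24.6): medium=0.56, severe=0.69; AND[max(0, a+b−1)] → w = 0.25
R2 (z=1.0): severe=0.69, high=0.55; AND[max(0, a+b−1)] → w = 0.24
R3 (z=11.0): sharp=0.15, high=0.55; AND[max(0, a+b−1)] → w = 0.00
Weighted average = (0.25·24.6 + 0.24·1.0 + 0.00·11.0) / (0.25 + 0.24 + 0.00)
  = 6.3900 / 0.4900 = 13.041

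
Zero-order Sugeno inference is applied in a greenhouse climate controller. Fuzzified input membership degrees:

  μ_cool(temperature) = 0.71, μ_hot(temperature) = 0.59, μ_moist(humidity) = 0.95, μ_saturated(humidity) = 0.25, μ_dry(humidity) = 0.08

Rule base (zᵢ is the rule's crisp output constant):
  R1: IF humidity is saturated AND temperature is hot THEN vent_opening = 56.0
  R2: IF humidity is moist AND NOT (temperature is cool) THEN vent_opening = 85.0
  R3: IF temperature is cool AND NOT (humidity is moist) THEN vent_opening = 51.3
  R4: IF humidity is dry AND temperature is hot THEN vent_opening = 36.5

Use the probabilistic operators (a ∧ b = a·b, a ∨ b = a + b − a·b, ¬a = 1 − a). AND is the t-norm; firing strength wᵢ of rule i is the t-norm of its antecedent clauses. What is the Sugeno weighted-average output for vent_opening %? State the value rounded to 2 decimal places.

R1 (z=56.0): saturated=0.25, hot=0.59; AND[a·b] → w = 0.1475
R2 (z=85.0): moist=0.95, ¬cool=1−0.71=0.29; AND[a·b] → w = 0.2755
R3 (z=51.3): cool=0.71, ¬moist=1−0.95=0.05; AND[a·b] → w = 0.0355
R4 (z=36.5): dry=0.08, hot=0.59; AND[a·b] → w = 0.0472
Weighted average = (0.1475·56.0 + 0.2755·85.0 + 0.0355·51.3 + 0.0472·36.5) / (0.1475 + 0.2755 + 0.0355 + 0.0472)
  = 35.2215 / 0.5057 = 69.65

69.65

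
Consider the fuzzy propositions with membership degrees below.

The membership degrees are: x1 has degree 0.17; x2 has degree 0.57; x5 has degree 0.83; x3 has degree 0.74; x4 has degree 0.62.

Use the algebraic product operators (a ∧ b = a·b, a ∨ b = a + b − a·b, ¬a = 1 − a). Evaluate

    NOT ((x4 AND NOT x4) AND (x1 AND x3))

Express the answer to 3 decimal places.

0.970

NOT x4 = 1 − 0.6200 = 0.3800
x4 AND NOT x4 = a·b on (0.6200, 0.3800) = 0.2356
x1 AND x3 = a·b on (0.1700, 0.7400) = 0.1258
(x4 AND NOT x4) AND (x1 AND x3) = a·b on (0.2356, 0.1258) = 0.0296
NOT ((x4 AND NOT x4) AND (x1 AND x3)) = 1 − 0.0296 = 0.9704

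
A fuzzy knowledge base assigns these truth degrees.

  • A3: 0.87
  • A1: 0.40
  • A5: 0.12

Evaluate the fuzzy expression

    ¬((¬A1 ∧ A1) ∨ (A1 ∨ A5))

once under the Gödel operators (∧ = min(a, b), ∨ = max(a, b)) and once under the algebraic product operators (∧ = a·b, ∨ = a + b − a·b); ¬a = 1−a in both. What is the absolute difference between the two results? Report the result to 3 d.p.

Under Gödel:
  ¬A1 = 1 − 0.40 = 0.60
  ¬A1 ∧ A1 = min(a, b) on (0.60, 0.40) = 0.40
  A1 ∨ A5 = max(a, b) on (0.40, 0.12) = 0.40
  (¬A1 ∧ A1) ∨ (A1 ∨ A5) = max(a, b) on (0.40, 0.40) = 0.40
  ¬((¬A1 ∧ A1) ∨ (A1 ∨ A5)) = 1 − 0.40 = 0.60
  → value = 0.6000
Under algebraic product:
  ¬A1 = 1 − 0.4000 = 0.6000
  ¬A1 ∧ A1 = a·b on (0.6000, 0.4000) = 0.2400
  A1 ∨ A5 = a + b − a·b on (0.4000, 0.1200) = 0.4720
  (¬A1 ∧ A1) ∨ (A1 ∨ A5) = a + b − a·b on (0.2400, 0.4720) = 0.5987
  ¬((¬A1 ∧ A1) ∨ (A1 ∨ A5)) = 1 − 0.5987 = 0.4013
  → value = 0.4013
|0.6000 − 0.4013| = 0.199

0.199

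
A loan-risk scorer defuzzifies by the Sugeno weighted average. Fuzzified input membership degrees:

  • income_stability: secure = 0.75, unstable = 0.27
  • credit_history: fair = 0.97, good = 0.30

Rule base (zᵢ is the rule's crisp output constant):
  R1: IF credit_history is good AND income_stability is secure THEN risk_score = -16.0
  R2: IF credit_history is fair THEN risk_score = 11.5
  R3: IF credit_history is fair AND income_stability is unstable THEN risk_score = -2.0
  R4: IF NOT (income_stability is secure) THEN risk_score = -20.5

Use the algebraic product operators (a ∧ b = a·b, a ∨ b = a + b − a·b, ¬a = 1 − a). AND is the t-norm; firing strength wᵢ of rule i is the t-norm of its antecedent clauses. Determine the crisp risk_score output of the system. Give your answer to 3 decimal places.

1.117

R1 (z=-16.0): good=0.30, secure=0.75; AND[a·b] → w = 0.2250
R2 (z=11.5): fair=0.97 → w = 0.9700
R3 (z=-2.0): fair=0.97, unstable=0.27; AND[a·b] → w = 0.2619
R4 (z=-20.5): ¬secure=1−0.75=0.25 → w = 0.2500
Weighted average = (0.2250·-16.0 + 0.9700·11.5 + 0.2619·-2.0 + 0.2500·-20.5) / (0.2250 + 0.9700 + 0.2619 + 0.2500)
  = 1.9062 / 1.7069 = 1.117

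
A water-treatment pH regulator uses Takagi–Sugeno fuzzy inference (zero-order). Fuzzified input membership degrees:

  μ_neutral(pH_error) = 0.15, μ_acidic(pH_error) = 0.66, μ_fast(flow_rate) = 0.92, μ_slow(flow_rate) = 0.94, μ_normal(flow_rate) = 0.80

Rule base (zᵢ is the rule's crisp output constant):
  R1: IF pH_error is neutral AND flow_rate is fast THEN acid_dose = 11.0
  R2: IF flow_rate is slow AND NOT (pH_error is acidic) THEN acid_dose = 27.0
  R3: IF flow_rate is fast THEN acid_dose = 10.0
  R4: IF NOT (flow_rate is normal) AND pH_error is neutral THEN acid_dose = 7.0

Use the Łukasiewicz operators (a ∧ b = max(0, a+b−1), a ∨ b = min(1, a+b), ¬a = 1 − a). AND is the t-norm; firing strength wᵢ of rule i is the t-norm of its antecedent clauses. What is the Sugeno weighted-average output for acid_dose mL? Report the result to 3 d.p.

R1 (z=11.0): neutral=0.15, fast=0.92; AND[max(0, a+b−1)] → w = 0.07
R2 (z=27.0): slow=0.94, ¬acidic=1−0.66=0.34; AND[max(0, a+b−1)] → w = 0.28
R3 (z=10.0): fast=0.92 → w = 0.92
R4 (z=7.0): ¬normal=1−0.80=0.20, neutral=0.15; AND[max(0, a+b−1)] → w = 0.00
Weighted average = (0.07·11.0 + 0.28·27.0 + 0.92·10.0 + 0.00·7.0) / (0.07 + 0.28 + 0.92 + 0.00)
  = 17.5300 / 1.2700 = 13.803

13.803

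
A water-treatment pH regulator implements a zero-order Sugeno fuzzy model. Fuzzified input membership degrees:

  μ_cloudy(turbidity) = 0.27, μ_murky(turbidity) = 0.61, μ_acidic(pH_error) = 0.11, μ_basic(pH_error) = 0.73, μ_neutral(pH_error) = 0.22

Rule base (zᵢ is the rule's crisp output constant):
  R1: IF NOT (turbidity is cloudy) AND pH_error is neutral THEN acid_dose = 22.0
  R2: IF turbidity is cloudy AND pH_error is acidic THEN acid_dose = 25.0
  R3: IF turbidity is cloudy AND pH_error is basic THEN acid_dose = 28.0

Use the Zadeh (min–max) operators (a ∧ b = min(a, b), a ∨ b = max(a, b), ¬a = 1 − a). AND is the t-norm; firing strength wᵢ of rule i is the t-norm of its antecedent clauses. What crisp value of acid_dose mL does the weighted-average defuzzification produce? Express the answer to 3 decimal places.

25.250

R1 (z=22.0): ¬cloudy=1−0.27=0.73, neutral=0.22; AND[min(a, b)] → w = 0.22
R2 (z=25.0): cloudy=0.27, acidic=0.11; AND[min(a, b)] → w = 0.11
R3 (z=28.0): cloudy=0.27, basic=0.73; AND[min(a, b)] → w = 0.27
Weighted average = (0.22·22.0 + 0.11·25.0 + 0.27·28.0) / (0.22 + 0.11 + 0.27)
  = 15.1500 / 0.6000 = 25.250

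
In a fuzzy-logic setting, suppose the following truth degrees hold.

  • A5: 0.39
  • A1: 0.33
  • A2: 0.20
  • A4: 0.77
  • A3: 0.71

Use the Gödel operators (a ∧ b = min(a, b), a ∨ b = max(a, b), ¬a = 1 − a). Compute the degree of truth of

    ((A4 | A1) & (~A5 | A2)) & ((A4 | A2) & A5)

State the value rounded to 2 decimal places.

A4 | A1 = max(a, b) on (0.77, 0.33) = 0.77
~A5 = 1 − 0.39 = 0.61
~A5 | A2 = max(a, b) on (0.61, 0.20) = 0.61
(A4 | A1) & (~A5 | A2) = min(a, b) on (0.77, 0.61) = 0.61
A4 | A2 = max(a, b) on (0.77, 0.20) = 0.77
(A4 | A2) & A5 = min(a, b) on (0.77, 0.39) = 0.39
((A4 | A1) & (~A5 | A2)) & ((A4 | A2) & A5) = min(a, b) on (0.61, 0.39) = 0.39

0.39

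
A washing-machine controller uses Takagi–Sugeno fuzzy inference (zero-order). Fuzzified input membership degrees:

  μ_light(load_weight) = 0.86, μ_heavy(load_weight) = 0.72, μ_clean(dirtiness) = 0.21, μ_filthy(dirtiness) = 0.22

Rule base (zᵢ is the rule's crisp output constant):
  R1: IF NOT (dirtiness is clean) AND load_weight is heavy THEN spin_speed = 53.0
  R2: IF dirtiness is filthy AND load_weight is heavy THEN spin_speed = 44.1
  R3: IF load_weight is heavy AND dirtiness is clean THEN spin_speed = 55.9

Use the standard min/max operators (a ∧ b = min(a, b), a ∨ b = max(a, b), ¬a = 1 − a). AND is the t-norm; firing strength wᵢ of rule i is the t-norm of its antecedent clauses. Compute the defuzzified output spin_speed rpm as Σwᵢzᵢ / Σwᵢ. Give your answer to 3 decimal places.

R1 (z=53.0): ¬clean=1−0.21=0.79, heavy=0.72; AND[min(a, b)] → w = 0.72
R2 (z=44.1): filthy=0.22, heavy=0.72; AND[min(a, b)] → w = 0.22
R3 (z=55.9): heavy=0.72, clean=0.21; AND[min(a, b)] → w = 0.21
Weighted average = (0.72·53.0 + 0.22·44.1 + 0.21·55.9) / (0.72 + 0.22 + 0.21)
  = 59.6010 / 1.1500 = 51.827

51.827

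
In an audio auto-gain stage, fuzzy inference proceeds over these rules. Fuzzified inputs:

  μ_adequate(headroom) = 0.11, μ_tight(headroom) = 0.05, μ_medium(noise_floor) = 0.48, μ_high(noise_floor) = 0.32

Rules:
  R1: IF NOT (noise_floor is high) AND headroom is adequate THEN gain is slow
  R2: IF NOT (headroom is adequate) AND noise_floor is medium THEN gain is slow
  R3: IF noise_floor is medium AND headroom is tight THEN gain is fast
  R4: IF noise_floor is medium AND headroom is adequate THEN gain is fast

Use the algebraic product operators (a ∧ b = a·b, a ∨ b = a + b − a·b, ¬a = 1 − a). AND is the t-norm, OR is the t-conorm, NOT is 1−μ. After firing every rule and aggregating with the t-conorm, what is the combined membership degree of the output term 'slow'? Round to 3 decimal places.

R1: ¬high=1−0.32=0.68, adequate=0.11; AND[a·b] → w = 0.0748
R2: ¬adequate=1−0.11=0.89, medium=0.48; AND[a·b] → w = 0.4272
R3: medium=0.48, tight=0.05; AND[a·b] → w = 0.0240
R4: medium=0.48, adequate=0.11; AND[a·b] → w = 0.0528
Rules with consequent 'slow': {R1, R2} → strengths 0.0748, 0.4272
Aggregate via t-conorm [a + b − a·b]: 0.4700

0.470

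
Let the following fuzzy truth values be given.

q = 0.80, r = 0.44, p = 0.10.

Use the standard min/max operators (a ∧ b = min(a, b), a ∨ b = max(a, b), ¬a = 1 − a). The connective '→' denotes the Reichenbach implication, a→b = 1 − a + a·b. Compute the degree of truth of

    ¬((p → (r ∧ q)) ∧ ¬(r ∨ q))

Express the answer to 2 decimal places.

r ∧ q = min(a, b) on (0.44, 0.80) = 0.44
p → (r ∧ q)  [Reichenbach: 1 − a + a·b] with a=0.10, b=0.44 → 0.94
r ∨ q = max(a, b) on (0.44, 0.80) = 0.80
¬(r ∨ q) = 1 − 0.80 = 0.20
(p → (r ∧ q)) ∧ ¬(r ∨ q) = min(a, b) on (0.94, 0.20) = 0.20
¬((p → (r ∧ q)) ∧ ¬(r ∨ q)) = 1 − 0.20 = 0.80

0.80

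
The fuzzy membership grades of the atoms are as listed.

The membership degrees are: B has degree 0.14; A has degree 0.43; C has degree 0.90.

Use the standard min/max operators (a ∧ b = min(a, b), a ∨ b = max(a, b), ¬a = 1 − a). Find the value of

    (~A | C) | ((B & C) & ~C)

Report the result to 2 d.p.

0.90

~A = 1 − 0.43 = 0.57
~A | C = max(a, b) on (0.57, 0.90) = 0.90
B & C = min(a, b) on (0.14, 0.90) = 0.14
~C = 1 − 0.90 = 0.10
(B & C) & ~C = min(a, b) on (0.14, 0.10) = 0.10
(~A | C) | ((B & C) & ~C) = max(a, b) on (0.90, 0.10) = 0.90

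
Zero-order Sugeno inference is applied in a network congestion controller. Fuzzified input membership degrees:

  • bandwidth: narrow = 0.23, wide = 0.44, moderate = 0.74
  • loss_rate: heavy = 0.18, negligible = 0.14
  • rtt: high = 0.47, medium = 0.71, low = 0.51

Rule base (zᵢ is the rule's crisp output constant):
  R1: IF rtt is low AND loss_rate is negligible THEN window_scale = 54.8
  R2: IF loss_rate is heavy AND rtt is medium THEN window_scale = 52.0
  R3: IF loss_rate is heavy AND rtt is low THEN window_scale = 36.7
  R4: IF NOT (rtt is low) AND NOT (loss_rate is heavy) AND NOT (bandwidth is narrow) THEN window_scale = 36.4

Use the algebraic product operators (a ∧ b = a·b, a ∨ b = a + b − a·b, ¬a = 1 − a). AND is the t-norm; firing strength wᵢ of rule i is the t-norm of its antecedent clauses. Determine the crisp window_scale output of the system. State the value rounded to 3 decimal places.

R1 (z=54.8): low=0.51, negligible=0.14; AND[a·b] → w = 0.0714
R2 (z=52.0): heavy=0.18, medium=0.71; AND[a·b] → w = 0.1278
R3 (z=36.7): heavy=0.18, low=0.51; AND[a·b] → w = 0.0918
R4 (z=36.4): ¬low=1−0.51=0.49, ¬heavy=1−0.18=0.82, ¬narrow=1−0.23=0.77; AND[a·b] → w = 0.3094
Weighted average = (0.0714·54.8 + 0.1278·52.0 + 0.0918·36.7 + 0.3094·36.4) / (0.0714 + 0.1278 + 0.0918 + 0.3094)
  = 25.1890 / 0.6004 = 41.955

41.955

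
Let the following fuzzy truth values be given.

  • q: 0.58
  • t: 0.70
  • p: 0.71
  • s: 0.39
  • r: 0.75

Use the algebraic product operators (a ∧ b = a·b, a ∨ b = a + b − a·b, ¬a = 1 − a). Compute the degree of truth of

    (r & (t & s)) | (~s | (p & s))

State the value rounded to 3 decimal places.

t & s = a·b on (0.7000, 0.3900) = 0.2730
r & (t & s) = a·b on (0.7500, 0.2730) = 0.2047
~s = 1 − 0.3900 = 0.6100
p & s = a·b on (0.7100, 0.3900) = 0.2769
~s | (p & s) = a + b − a·b on (0.6100, 0.2769) = 0.7180
(r & (t & s)) | (~s | (p & s)) = a + b − a·b on (0.2047, 0.7180) = 0.7757

0.776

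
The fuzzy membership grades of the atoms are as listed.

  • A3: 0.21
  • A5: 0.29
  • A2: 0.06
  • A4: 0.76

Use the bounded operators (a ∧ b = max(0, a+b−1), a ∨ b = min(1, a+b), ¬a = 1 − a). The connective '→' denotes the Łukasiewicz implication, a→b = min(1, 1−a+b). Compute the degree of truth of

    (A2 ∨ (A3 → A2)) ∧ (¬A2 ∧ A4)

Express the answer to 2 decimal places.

0.61

A3 → A2  [Łukasiewicz: min(1, 1−a+b)] with a=0.21, b=0.06 → 0.85
A2 ∨ (A3 → A2) = min(1, a+b) on (0.06, 0.85) = 0.91
¬A2 = 1 − 0.06 = 0.94
¬A2 ∧ A4 = max(0, a+b−1) on (0.94, 0.76) = 0.70
(A2 ∨ (A3 → A2)) ∧ (¬A2 ∧ A4) = max(0, a+b−1) on (0.91, 0.70) = 0.61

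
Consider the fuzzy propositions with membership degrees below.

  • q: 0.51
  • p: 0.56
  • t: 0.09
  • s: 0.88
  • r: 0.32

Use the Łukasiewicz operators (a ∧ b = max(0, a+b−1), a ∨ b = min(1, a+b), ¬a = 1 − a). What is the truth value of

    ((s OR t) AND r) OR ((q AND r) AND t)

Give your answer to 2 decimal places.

s OR t = min(1, a+b) on (0.88, 0.09) = 0.97
(s OR t) AND r = max(0, a+b−1) on (0.97, 0.32) = 0.29
q AND r = max(0, a+b−1) on (0.51, 0.32) = 0.00
(q AND r) AND t = max(0, a+b−1) on (0.00, 0.09) = 0.00
((s OR t) AND r) OR ((q AND r) AND t) = min(1, a+b) on (0.29, 0.00) = 0.29

0.29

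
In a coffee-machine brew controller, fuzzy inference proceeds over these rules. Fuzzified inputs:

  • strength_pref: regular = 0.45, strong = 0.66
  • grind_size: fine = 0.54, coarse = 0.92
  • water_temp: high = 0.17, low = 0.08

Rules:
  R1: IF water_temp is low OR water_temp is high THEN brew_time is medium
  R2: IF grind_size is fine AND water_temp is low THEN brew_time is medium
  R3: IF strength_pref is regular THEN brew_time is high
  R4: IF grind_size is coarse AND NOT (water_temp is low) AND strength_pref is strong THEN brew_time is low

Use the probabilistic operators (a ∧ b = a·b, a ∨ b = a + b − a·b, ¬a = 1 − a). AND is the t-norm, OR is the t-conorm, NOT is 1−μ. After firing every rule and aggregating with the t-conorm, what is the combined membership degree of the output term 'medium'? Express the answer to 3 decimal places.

0.269

R1: low=0.08, high=0.17; OR[a + b − a·b] → w = 0.2364
R2: fine=0.54, low=0.08; AND[a·b] → w = 0.0432
R3: regular=0.45 → w = 0.4500
R4: coarse=0.92, ¬low=1−0.08=0.92, strong=0.66; AND[a·b] → w = 0.5586
Rules with consequent 'medium': {R1, R2} → strengths 0.2364, 0.0432
Aggregate via t-conorm [a + b − a·b]: 0.2694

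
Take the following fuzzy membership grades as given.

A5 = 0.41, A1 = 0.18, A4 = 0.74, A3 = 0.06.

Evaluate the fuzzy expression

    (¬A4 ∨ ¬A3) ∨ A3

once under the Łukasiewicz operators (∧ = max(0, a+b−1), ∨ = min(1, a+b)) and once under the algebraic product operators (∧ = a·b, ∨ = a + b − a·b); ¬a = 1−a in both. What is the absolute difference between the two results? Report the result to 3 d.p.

0.042

Under Łukasiewicz:
  ¬A4 = 1 − 0.74 = 0.26
  ¬A3 = 1 − 0.06 = 0.94
  ¬A4 ∨ ¬A3 = min(1, a+b) on (0.26, 0.94) = 1.00
  (¬A4 ∨ ¬A3) ∨ A3 = min(1, a+b) on (1.00, 0.06) = 1.00
  → value = 1.0000
Under algebraic product:
  ¬A4 = 1 − 0.7400 = 0.2600
  ¬A3 = 1 − 0.0600 = 0.9400
  ¬A4 ∨ ¬A3 = a + b − a·b on (0.2600, 0.9400) = 0.9556
  (¬A4 ∨ ¬A3) ∨ A3 = a + b − a·b on (0.9556, 0.0600) = 0.9583
  → value = 0.9583
|1.0000 − 0.9583| = 0.042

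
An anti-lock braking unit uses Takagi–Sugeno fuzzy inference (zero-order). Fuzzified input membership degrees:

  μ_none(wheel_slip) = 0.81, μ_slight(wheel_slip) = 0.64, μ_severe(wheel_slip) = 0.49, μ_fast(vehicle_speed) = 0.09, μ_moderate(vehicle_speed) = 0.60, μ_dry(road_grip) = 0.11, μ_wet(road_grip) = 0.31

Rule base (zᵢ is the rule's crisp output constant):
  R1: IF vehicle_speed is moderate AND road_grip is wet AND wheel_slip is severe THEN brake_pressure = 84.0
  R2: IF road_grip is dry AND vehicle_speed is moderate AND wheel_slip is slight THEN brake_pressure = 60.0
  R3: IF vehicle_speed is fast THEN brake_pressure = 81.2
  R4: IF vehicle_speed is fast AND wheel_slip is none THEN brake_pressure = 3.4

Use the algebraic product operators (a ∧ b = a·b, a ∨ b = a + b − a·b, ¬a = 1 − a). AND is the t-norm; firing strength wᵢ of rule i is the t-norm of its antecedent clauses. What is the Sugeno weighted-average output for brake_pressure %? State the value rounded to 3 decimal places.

R1 (z=84.0): moderate=0.60, wet=0.31, severe=0.49; AND[a·b] → w = 0.0911
R2 (z=60.0): dry=0.11, moderate=0.60, slight=0.64; AND[a·b] → w = 0.0422
R3 (z=81.2): fast=0.09 → w = 0.0900
R4 (z=3.4): fast=0.09, none=0.81; AND[a·b] → w = 0.0729
Weighted average = (0.0911·84.0 + 0.0422·60.0 + 0.0900·81.2 + 0.0729·3.4) / (0.0911 + 0.0422 + 0.0900 + 0.0729)
  = 17.7460 / 0.2963 = 59.896

59.896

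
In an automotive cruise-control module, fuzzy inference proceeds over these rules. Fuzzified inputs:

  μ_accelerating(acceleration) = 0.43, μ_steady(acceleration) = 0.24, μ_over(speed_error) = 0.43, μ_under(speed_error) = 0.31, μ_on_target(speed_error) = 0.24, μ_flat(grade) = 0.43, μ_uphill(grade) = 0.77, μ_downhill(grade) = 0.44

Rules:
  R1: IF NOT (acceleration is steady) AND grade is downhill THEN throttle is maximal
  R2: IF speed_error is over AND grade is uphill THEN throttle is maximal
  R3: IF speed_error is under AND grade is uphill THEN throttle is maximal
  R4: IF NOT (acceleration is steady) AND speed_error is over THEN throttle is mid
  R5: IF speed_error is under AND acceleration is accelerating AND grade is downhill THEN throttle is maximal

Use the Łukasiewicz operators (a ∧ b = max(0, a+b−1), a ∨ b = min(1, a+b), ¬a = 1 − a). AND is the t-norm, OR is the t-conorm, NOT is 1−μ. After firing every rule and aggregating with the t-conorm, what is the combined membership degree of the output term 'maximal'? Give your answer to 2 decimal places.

0.48

R1: ¬steady=1−0.24=0.76, downhill=0.44; AND[max(0, a+b−1)] → w = 0.20
R2: over=0.43, uphill=0.77; AND[max(0, a+b−1)] → w = 0.20
R3: under=0.31, uphill=0.77; AND[max(0, a+b−1)] → w = 0.08
R4: ¬steady=1−0.24=0.76, over=0.43; AND[max(0, a+b−1)] → w = 0.19
R5: under=0.31, accelerating=0.43, downhill=0.44; AND[max(0, a+b−1)] → w = 0.00
Rules with consequent 'maximal': {R1, R2, R3, R5} → strengths 0.20, 0.20, 0.08, 0.00
Aggregate via t-conorm [min(1, a+b)]: 0.48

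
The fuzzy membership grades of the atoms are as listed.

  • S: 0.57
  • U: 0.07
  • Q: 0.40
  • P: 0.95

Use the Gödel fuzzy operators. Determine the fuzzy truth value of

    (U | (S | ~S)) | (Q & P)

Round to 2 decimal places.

0.57

~S = 1 − 0.57 = 0.43
S | ~S = max(a, b) on (0.57, 0.43) = 0.57
U | (S | ~S) = max(a, b) on (0.07, 0.57) = 0.57
Q & P = min(a, b) on (0.40, 0.95) = 0.40
(U | (S | ~S)) | (Q & P) = max(a, b) on (0.57, 0.40) = 0.57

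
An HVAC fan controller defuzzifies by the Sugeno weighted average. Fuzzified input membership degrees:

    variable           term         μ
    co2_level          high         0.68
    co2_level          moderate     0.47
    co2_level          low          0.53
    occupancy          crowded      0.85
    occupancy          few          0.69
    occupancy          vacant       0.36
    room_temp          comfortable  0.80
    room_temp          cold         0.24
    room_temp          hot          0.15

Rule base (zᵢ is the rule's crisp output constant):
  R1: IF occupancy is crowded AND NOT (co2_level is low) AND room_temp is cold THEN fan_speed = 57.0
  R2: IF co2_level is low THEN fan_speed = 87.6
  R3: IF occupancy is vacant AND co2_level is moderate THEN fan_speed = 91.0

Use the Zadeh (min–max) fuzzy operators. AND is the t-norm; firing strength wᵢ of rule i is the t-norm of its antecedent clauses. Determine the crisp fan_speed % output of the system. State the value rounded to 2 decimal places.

R1 (z=57.0): crowded=0.85, ¬low=1−0.53=0.47, cold=0.24; AND[min(a, b)] → w = 0.24
R2 (z=87.6): low=0.53 → w = 0.53
R3 (z=91.0): vacant=0.36, moderate=0.47; AND[min(a, b)] → w = 0.36
Weighted average = (0.24·57.0 + 0.53·87.6 + 0.36·91.0) / (0.24 + 0.53 + 0.36)
  = 92.8680 / 1.1300 = 82.18

82.18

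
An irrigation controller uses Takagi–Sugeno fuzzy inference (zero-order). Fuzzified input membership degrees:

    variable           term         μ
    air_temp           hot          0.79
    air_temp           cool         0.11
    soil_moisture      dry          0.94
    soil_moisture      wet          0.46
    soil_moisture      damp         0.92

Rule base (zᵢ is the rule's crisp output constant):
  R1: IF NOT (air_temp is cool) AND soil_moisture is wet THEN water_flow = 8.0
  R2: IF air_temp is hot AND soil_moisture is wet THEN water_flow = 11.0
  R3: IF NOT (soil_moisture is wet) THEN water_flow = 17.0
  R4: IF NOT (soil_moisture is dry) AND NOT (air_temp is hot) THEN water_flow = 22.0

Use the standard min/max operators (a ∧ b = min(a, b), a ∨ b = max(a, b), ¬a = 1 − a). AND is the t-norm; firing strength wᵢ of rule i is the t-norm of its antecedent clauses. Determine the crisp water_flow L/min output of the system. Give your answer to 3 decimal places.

12.658

R1 (z=8.0): ¬cool=1−0.11=0.89, wet=0.46; AND[min(a, b)] → w = 0.46
R2 (z=11.0): hot=0.79, wet=0.46; AND[min(a, b)] → w = 0.46
R3 (z=17.0): ¬wet=1−0.46=0.54 → w = 0.54
R4 (z=22.0): ¬dry=1−0.94=0.06, ¬hot=1−0.79=0.21; AND[min(a, b)] → w = 0.06
Weighted average = (0.46·8.0 + 0.46·11.0 + 0.54·17.0 + 0.06·22.0) / (0.46 + 0.46 + 0.54 + 0.06)
  = 19.2400 / 1.5200 = 12.658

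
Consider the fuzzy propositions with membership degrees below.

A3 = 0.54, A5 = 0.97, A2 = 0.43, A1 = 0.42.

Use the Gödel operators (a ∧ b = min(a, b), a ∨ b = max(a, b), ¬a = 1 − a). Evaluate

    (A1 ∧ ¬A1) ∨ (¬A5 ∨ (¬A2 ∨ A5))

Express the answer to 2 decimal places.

0.97

¬A1 = 1 − 0.42 = 0.58
A1 ∧ ¬A1 = min(a, b) on (0.42, 0.58) = 0.42
¬A5 = 1 − 0.97 = 0.03
¬A2 = 1 − 0.43 = 0.57
¬A2 ∨ A5 = max(a, b) on (0.57, 0.97) = 0.97
¬A5 ∨ (¬A2 ∨ A5) = max(a, b) on (0.03, 0.97) = 0.97
(A1 ∧ ¬A1) ∨ (¬A5 ∨ (¬A2 ∨ A5)) = max(a, b) on (0.42, 0.97) = 0.97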